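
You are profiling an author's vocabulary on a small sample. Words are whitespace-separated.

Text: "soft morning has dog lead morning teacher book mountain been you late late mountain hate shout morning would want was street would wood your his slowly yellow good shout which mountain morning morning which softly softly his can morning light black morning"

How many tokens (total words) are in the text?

Tokens: soft, morning, has, dog, lead, morning, teacher, book, mountain, been, you, late, late, mountain, hate, shout, morning, would, want, was, street, would, wood, your, his, slowly, yellow, good, shout, which, mountain, morning, morning, which, softly, softly, his, can, morning, light, black, morning
N = 42

42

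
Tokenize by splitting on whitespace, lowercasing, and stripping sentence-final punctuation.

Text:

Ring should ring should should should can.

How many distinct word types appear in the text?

3

Distinct types: {can, ring, should}
V = 3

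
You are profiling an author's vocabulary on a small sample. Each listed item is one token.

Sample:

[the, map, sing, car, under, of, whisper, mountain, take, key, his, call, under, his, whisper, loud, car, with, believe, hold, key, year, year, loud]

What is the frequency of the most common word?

Frequencies: car:2, under:2, whisper:2, key:2, his:2, loud:2, year:2, the:1, map:1, sing:1, of:1, mountain:1, take:1, call:1, with:1, believe:1, hold:1
Most common: 'car' with frequency 2.

2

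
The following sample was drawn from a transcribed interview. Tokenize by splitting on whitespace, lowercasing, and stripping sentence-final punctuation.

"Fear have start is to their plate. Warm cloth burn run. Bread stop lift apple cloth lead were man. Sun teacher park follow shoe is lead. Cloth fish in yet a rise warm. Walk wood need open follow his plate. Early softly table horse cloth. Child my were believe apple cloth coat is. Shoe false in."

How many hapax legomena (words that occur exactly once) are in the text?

Frequencies: cloth:5, is:3, plate:2, warm:2, apple:2, lead:2, were:2, follow:2, shoe:2, in:2, fear:1, have:1, start:1, to:1, their:1, burn:1, run:1, bread:1, stop:1, lift:1, … (22 more, each freq 1)
Hapax (freq=1): a, believe, bread, burn, child, coat, early, false, fear, fish, have, his, horse, lift, man, my, need, open, park, rise, run, softly, start, stop, sun, table, teacher, their, to, walk, wood, yet

32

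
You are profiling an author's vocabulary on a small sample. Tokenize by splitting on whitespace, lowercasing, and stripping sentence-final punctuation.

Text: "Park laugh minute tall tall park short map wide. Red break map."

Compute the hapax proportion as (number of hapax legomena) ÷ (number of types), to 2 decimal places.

0.67

Frequencies: park:2, tall:2, map:2, laugh:1, minute:1, short:1, wide:1, red:1, break:1
Hapax count = 6; type count = 9.
Ratio = 6 / 9 = 0.67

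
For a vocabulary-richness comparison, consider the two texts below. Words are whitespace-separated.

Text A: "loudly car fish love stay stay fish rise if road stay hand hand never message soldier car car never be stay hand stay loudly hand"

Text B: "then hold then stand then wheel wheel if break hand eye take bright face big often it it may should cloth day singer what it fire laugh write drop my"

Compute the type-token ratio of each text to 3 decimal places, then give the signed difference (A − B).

-0.313

TTR(A) = 13/25 = 0.520
TTR(B) = 25/30 = 0.833
Difference = 0.520 − 0.833 = -0.313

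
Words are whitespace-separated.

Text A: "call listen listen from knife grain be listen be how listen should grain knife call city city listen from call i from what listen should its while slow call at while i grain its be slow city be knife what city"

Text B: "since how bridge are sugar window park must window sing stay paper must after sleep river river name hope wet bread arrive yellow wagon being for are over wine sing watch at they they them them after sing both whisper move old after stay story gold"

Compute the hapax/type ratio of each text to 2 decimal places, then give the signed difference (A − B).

-0.61

A: hapax=2, V=15, ratio=0.13
B: hapax=26, V=35, ratio=0.74
Difference = 0.13 − 0.74 = -0.61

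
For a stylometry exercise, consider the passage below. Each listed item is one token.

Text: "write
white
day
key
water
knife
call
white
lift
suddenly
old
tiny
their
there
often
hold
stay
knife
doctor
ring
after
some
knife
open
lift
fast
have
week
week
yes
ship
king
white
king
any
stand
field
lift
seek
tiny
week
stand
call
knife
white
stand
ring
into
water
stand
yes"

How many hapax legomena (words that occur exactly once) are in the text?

Frequencies: white:4, knife:4, stand:4, lift:3, week:3, water:2, call:2, tiny:2, ring:2, yes:2, king:2, write:1, day:1, key:1, suddenly:1, old:1, their:1, there:1, often:1, hold:1, … (12 more, each freq 1)
Hapax (freq=1): after, any, day, doctor, fast, field, have, hold, into, key, often, old, open, seek, ship, some, stay, suddenly, their, there, write

21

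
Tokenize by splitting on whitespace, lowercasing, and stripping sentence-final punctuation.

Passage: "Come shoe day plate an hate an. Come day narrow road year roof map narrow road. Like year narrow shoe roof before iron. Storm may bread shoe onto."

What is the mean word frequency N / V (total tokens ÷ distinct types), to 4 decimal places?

1.5556

N = 28 tokens, V = 18 types.
Mean frequency = N / V = 28 / 18 = 1.5556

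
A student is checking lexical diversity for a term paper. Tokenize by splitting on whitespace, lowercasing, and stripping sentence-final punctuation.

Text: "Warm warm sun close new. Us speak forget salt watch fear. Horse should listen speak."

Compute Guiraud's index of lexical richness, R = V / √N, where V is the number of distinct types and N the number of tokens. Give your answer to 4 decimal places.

N = 15, V = 13.
√N = 3.872983
R = 13 / 3.872983 = 3.3566

3.3566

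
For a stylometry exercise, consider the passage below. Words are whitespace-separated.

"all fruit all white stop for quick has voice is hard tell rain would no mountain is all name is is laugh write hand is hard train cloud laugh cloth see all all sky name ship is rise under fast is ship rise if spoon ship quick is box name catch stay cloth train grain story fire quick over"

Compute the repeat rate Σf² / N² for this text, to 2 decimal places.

Frequencies: is:8, all:5, quick:3, name:3, ship:3, hard:2, laugh:2, train:2, cloth:2, rise:2, fruit:1, white:1, stop:1, for:1, has:1, voice:1, tell:1, rain:1, would:1, no:1, … (17 more, each freq 1)
Σf² = 163; N² = 3481
Repeat rate = 163 / 3481 = 0.05

0.05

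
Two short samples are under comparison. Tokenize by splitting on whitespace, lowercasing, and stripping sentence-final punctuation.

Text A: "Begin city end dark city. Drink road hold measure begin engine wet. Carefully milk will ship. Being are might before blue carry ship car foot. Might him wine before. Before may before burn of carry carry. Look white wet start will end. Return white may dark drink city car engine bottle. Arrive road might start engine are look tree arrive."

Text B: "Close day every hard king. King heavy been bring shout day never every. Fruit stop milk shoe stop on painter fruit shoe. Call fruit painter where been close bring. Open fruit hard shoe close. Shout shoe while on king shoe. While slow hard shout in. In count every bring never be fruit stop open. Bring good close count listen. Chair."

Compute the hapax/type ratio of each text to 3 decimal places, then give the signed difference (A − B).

A: hapax=14, V=34, ratio=0.412
B: hapax=9, V=27, ratio=0.333
Difference = 0.412 − 0.333 = 0.079

0.079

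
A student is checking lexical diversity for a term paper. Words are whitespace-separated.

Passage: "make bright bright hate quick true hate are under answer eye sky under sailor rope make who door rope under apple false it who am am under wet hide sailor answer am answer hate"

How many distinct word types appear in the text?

20

Distinct types: {am, answer, apple, are, bright, door, eye, false, hate, hide, it, make, quick, rope, sailor, sky, true, under, wet, who}
V = 20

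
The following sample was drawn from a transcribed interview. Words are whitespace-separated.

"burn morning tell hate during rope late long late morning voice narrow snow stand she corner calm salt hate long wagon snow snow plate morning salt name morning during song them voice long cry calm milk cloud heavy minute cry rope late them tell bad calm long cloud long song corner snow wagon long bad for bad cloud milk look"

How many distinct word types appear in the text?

Distinct types: {bad, burn, calm, cloud, corner, cry, during, for, hate, heavy, late, long, look, milk, minute, morning, name, narrow, plate, rope, salt, she, snow, song, stand, tell, them, voice, wagon}
V = 29

29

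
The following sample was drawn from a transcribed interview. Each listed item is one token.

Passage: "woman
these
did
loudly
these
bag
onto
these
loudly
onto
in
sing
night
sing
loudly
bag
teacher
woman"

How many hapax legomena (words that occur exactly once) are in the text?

Frequencies: these:3, loudly:3, woman:2, bag:2, onto:2, sing:2, did:1, in:1, night:1, teacher:1
Hapax (freq=1): did, in, night, teacher

4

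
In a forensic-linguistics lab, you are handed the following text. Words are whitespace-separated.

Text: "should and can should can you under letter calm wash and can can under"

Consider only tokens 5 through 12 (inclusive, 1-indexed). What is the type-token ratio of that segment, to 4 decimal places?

Segment tokens 5–12: can, you, under, letter, calm, wash, and, can
Segment N = 8, segment V = 7.
TTR = 7 / 8 = 0.8750

0.8750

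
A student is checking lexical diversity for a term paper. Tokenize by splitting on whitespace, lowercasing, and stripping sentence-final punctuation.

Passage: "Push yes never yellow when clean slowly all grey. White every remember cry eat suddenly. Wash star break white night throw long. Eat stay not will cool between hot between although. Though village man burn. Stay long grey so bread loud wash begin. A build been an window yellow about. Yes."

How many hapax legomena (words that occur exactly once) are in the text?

33

Frequencies: yes:2, yellow:2, grey:2, white:2, eat:2, wash:2, long:2, stay:2, between:2, push:1, never:1, when:1, clean:1, slowly:1, all:1, every:1, remember:1, cry:1, suddenly:1, star:1, … (22 more, each freq 1)
Hapax (freq=1): a, about, all, although, an, been, begin, bread, break, build, burn, clean, cool, cry, every, hot, loud, man, never, night, not, push, remember, slowly, so, star, suddenly, though, throw, village, when, will, window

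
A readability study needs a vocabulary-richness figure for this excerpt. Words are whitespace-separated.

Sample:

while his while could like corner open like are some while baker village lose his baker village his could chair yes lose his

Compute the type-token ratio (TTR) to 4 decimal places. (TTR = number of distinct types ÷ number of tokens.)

N = 23 tokens, V = 13 types.
TTR = V / N = 13 / 23 = 0.5652

0.5652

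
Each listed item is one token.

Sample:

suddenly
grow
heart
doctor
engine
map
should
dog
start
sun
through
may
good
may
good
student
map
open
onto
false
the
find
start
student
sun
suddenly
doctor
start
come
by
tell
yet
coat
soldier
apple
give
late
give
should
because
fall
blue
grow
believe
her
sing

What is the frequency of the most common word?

Frequencies: start:3, suddenly:2, grow:2, doctor:2, map:2, should:2, sun:2, may:2, good:2, student:2, give:2, heart:1, engine:1, dog:1, through:1, open:1, onto:1, false:1, the:1, find:1, … (14 more, each freq 1)
Most common: 'start' with frequency 3.

3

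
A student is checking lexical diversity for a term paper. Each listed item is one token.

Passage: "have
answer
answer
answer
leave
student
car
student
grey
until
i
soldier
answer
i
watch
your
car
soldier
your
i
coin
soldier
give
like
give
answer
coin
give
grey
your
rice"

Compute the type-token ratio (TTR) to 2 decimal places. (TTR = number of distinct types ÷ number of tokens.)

N = 31 tokens, V = 15 types.
TTR = V / N = 15 / 31 = 0.48

0.48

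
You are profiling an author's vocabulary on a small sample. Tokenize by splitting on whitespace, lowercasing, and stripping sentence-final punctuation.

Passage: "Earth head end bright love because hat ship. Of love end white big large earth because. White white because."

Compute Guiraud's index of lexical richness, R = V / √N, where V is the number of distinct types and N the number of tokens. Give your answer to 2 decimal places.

2.75

N = 19, V = 12.
√N = 4.358899
R = 12 / 4.358899 = 2.75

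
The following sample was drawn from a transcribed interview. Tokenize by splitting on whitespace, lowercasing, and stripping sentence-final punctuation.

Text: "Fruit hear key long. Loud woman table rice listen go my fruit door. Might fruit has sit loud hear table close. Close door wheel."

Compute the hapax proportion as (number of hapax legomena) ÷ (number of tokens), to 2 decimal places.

Frequencies: fruit:3, hear:2, loud:2, table:2, door:2, close:2, key:1, long:1, woman:1, rice:1, listen:1, go:1, my:1, might:1, has:1, sit:1, wheel:1
Hapax count = 11; token count = 24.
Ratio = 11 / 24 = 0.46

0.46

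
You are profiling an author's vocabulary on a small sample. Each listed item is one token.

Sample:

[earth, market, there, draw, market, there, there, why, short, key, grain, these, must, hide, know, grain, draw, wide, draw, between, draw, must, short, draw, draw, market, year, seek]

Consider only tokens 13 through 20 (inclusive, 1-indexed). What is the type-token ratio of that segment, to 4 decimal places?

0.8750

Segment tokens 13–20: must, hide, know, grain, draw, wide, draw, between
Segment N = 8, segment V = 7.
TTR = 7 / 8 = 0.8750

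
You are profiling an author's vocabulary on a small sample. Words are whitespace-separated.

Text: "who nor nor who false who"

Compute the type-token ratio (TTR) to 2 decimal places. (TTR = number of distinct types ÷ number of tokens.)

0.50

N = 6 tokens, V = 3 types.
TTR = V / N = 3 / 6 = 0.50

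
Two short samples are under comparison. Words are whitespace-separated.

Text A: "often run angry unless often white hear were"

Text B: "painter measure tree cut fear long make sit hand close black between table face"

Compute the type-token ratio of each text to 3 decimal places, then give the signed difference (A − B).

TTR(A) = 7/8 = 0.875
TTR(B) = 14/14 = 1.000
Difference = 0.875 − 1.000 = -0.125

-0.125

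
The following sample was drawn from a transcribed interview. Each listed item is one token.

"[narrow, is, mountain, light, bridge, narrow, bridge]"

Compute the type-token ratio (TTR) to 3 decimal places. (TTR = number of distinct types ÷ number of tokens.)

N = 7 tokens, V = 5 types.
TTR = V / N = 5 / 7 = 0.714

0.714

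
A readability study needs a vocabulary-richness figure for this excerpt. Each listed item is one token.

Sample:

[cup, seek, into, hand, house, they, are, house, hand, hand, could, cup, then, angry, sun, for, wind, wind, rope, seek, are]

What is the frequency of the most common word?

Frequencies: hand:3, cup:2, seek:2, house:2, are:2, wind:2, into:1, they:1, could:1, then:1, angry:1, sun:1, for:1, rope:1
Most common: 'hand' with frequency 3.

3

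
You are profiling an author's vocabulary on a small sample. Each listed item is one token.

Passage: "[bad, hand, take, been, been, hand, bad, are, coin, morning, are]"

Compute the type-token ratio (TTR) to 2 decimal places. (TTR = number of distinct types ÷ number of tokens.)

N = 11 tokens, V = 7 types.
TTR = V / N = 7 / 11 = 0.64

0.64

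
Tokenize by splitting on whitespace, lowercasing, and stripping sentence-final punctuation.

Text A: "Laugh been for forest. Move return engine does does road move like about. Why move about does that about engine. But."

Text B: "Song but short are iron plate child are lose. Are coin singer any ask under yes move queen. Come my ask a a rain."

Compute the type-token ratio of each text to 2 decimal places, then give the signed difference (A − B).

-0.16

TTR(A) = 14/21 = 0.67
TTR(B) = 20/24 = 0.83
Difference = 0.67 − 0.83 = -0.16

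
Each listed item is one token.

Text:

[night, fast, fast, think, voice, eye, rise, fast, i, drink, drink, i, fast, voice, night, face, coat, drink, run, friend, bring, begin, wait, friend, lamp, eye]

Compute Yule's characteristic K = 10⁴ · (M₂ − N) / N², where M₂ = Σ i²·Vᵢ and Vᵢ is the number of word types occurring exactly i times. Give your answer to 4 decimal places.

414.2012

Frequencies: fast:4, drink:3, night:2, voice:2, eye:2, i:2, friend:2, think:1, rise:1, face:1, coat:1, run:1, bring:1, begin:1, wait:1, lamp:1
N = 26. Frequency spectrum: V_1=9, V_2=5, V_3=1, V_4=1
M₂ = 1²·9 + 2²·5 + 3²·1 + 4²·1 = 54
K = 10000 × (54 − 26) / 26² = 414.2012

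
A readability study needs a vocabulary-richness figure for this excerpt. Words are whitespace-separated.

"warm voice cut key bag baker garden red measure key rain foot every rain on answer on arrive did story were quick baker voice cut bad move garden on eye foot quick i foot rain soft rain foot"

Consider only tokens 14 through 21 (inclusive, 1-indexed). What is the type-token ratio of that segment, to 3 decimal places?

0.875

Segment tokens 14–21: rain, on, answer, on, arrive, did, story, were
Segment N = 8, segment V = 7.
TTR = 7 / 8 = 0.875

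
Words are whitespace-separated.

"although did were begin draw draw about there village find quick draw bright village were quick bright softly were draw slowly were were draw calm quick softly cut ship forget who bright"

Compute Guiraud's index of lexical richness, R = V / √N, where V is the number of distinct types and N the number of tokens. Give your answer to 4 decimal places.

N = 32, V = 18.
√N = 5.656854
R = 18 / 5.656854 = 3.1820

3.1820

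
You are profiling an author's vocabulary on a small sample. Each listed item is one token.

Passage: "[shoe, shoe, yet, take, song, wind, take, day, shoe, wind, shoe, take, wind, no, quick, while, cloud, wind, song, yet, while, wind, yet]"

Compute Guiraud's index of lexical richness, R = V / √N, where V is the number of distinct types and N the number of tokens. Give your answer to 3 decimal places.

2.085

N = 23, V = 10.
√N = 4.795832
R = 10 / 4.795832 = 2.085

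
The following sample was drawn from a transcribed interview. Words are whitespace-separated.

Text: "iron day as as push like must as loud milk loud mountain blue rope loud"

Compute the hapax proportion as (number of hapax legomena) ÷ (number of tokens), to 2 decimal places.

Frequencies: as:3, loud:3, iron:1, day:1, push:1, like:1, must:1, milk:1, mountain:1, blue:1, rope:1
Hapax count = 9; token count = 15.
Ratio = 9 / 15 = 0.60

0.60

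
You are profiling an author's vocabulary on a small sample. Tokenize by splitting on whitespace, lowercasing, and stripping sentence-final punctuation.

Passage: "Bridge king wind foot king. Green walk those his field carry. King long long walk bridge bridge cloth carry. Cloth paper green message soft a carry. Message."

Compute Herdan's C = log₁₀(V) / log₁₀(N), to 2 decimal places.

0.84

N = 27, V = 16.
log₁₀(V) = 1.204120, log₁₀(N) = 1.431364
C = 1.204120 / 1.431364 = 0.84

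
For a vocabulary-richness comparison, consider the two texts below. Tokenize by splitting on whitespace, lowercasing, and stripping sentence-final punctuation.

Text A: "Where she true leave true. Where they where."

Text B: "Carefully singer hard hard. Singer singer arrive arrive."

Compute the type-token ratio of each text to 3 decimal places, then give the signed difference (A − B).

0.125

TTR(A) = 5/8 = 0.625
TTR(B) = 4/8 = 0.500
Difference = 0.625 − 0.500 = 0.125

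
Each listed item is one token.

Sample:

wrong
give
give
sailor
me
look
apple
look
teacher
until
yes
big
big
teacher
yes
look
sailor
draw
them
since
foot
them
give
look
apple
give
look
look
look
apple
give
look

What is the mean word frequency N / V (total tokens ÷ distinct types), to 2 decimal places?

2.29

N = 32 tokens, V = 14 types.
Mean frequency = N / V = 32 / 14 = 2.29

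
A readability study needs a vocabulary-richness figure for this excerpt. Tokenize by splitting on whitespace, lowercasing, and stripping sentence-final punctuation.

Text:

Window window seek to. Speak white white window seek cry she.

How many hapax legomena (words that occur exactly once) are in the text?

Frequencies: window:3, seek:2, white:2, to:1, speak:1, cry:1, she:1
Hapax (freq=1): cry, she, speak, to

4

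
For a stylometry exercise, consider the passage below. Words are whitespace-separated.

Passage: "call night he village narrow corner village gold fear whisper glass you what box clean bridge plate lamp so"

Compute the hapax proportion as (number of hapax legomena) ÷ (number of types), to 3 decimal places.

Frequencies: village:2, call:1, night:1, he:1, narrow:1, corner:1, gold:1, fear:1, whisper:1, glass:1, you:1, what:1, box:1, clean:1, bridge:1, plate:1, lamp:1, so:1
Hapax count = 17; type count = 18.
Ratio = 17 / 18 = 0.944

0.944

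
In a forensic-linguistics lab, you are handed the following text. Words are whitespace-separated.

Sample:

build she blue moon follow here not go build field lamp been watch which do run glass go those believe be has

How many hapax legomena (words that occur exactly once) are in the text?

Frequencies: build:2, go:2, she:1, blue:1, moon:1, follow:1, here:1, not:1, field:1, lamp:1, been:1, watch:1, which:1, do:1, run:1, glass:1, those:1, believe:1, be:1, has:1
Hapax (freq=1): be, been, believe, blue, do, field, follow, glass, has, here, lamp, moon, not, run, she, those, watch, which

18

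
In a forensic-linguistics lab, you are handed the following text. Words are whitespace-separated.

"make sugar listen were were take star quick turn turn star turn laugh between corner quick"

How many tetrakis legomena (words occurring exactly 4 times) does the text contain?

Frequencies: turn:3, were:2, star:2, quick:2, make:1, sugar:1, listen:1, take:1, laugh:1, between:1, corner:1
Words with frequency 4: (none)

0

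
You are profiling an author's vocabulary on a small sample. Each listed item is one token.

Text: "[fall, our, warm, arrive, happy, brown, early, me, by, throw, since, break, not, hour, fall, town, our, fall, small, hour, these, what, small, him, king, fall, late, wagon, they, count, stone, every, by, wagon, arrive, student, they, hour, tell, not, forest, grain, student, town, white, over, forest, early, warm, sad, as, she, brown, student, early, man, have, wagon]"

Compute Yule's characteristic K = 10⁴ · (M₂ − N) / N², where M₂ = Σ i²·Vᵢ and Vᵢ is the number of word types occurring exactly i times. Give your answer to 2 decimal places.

Frequencies: fall:4, early:3, hour:3, wagon:3, student:3, our:2, warm:2, arrive:2, brown:2, by:2, not:2, town:2, small:2, they:2, forest:2, happy:1, me:1, throw:1, since:1, break:1, … (17 more, each freq 1)
N = 58. Frequency spectrum: V_1=22, V_2=10, V_3=4, V_4=1
M₂ = 1²·22 + 2²·10 + 3²·4 + 4²·1 = 114
K = 10000 × (114 − 58) / 58² = 166.47

166.47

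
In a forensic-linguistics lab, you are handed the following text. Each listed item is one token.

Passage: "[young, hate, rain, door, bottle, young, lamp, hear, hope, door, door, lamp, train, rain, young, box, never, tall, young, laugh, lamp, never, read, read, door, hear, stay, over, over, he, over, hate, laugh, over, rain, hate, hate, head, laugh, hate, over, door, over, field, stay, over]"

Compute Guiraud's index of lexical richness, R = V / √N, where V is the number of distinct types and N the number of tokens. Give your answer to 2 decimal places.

N = 46, V = 19.
√N = 6.782330
R = 19 / 6.782330 = 2.80

2.80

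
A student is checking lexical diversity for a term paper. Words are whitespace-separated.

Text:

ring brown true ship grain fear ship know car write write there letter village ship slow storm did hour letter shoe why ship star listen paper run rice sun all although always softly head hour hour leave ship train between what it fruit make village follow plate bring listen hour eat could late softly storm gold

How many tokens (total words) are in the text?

Tokens: ring, brown, true, ship, grain, fear, ship, know, car, write, write, there, letter, village, ship, slow, storm, did, hour, letter, shoe, why, ship, star, listen, paper, run, rice, sun, all, although, always, softly, head, hour, hour, leave, ship, train, between, what, it, fruit, make, village, follow, plate, bring, listen, hour, eat, could, late, softly, storm, gold
N = 56

56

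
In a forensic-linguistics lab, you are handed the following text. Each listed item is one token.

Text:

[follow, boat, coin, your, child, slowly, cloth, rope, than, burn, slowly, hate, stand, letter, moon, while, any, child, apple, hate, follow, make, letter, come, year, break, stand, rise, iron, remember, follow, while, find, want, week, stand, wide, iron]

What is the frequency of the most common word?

Frequencies: follow:3, stand:3, child:2, slowly:2, hate:2, letter:2, while:2, iron:2, boat:1, coin:1, your:1, cloth:1, rope:1, than:1, burn:1, moon:1, any:1, apple:1, make:1, come:1, … (8 more, each freq 1)
Most common: 'follow' with frequency 3.

3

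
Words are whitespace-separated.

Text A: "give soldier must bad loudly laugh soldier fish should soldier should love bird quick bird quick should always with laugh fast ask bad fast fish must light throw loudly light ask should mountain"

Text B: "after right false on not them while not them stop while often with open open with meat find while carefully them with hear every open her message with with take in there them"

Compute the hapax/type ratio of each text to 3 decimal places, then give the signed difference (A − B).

A: hapax=6, V=18, ratio=0.333
B: hapax=16, V=21, ratio=0.762
Difference = 0.333 − 0.762 = -0.429

-0.429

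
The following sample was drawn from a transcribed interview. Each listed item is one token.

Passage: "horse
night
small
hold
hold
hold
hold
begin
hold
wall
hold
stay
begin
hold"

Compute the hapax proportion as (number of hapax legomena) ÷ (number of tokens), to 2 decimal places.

0.36

Frequencies: hold:7, begin:2, horse:1, night:1, small:1, wall:1, stay:1
Hapax count = 5; token count = 14.
Ratio = 5 / 14 = 0.36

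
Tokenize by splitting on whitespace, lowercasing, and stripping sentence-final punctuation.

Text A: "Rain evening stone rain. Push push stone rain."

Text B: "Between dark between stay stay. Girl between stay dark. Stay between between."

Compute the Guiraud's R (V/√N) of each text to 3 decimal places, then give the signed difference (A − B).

A: V=4, N=8, R=1.414
B: V=4, N=12, R=1.155
Difference = 1.414 − 1.155 = 0.259

0.259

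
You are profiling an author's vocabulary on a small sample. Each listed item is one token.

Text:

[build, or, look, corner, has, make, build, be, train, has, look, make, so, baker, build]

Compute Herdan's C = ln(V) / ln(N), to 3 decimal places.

N = 15, V = 10.
ln(V) = 2.302585, ln(N) = 2.708050
C = 2.302585 / 2.708050 = 0.850

0.850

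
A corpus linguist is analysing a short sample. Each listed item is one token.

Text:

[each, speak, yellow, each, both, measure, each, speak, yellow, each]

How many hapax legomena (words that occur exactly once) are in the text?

Frequencies: each:4, speak:2, yellow:2, both:1, measure:1
Hapax (freq=1): both, measure

2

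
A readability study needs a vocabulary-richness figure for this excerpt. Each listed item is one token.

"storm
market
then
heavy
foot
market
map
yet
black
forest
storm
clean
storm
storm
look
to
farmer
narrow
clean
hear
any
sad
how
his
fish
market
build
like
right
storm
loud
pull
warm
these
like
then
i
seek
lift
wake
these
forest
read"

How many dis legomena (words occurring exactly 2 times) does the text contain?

Frequencies: storm:5, market:3, then:2, forest:2, clean:2, like:2, these:2, heavy:1, foot:1, map:1, yet:1, black:1, look:1, to:1, farmer:1, narrow:1, hear:1, any:1, sad:1, how:1, … (12 more, each freq 1)
Words with frequency 2: clean, forest, like, then, these

5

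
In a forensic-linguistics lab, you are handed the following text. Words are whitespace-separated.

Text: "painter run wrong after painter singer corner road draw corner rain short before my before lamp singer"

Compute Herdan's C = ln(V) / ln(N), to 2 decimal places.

N = 17, V = 13.
ln(V) = 2.564949, ln(N) = 2.833213
C = 2.564949 / 2.833213 = 0.91

0.91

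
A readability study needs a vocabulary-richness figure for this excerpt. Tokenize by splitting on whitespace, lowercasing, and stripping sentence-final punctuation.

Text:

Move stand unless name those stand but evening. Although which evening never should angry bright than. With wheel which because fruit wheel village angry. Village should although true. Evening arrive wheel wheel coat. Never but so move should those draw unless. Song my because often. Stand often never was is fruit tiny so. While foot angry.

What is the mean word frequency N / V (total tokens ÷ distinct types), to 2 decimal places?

1.75

N = 56 tokens, V = 32 types.
Mean frequency = N / V = 56 / 32 = 1.75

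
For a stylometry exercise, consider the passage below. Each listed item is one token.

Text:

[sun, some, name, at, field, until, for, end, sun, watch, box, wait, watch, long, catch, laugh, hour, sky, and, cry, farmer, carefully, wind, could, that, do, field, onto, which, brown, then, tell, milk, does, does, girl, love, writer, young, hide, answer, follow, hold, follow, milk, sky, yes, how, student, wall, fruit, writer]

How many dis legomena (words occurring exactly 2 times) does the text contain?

8

Frequencies: sun:2, field:2, watch:2, sky:2, milk:2, does:2, writer:2, follow:2, some:1, name:1, at:1, until:1, for:1, end:1, box:1, wait:1, long:1, catch:1, laugh:1, hour:1, … (24 more, each freq 1)
Words with frequency 2: does, field, follow, milk, sky, sun, watch, writer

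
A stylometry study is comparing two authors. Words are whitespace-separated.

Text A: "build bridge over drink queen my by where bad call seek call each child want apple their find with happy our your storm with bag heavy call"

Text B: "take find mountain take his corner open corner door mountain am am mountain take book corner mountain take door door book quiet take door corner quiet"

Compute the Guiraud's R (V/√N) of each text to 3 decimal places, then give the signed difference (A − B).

2.658

A: V=24, N=27, R=4.619
B: V=10, N=26, R=1.961
Difference = 4.619 − 1.961 = 2.658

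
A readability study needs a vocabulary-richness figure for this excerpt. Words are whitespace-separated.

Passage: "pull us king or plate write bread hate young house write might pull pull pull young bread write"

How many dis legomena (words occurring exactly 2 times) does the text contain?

2

Frequencies: pull:4, write:3, bread:2, young:2, us:1, king:1, or:1, plate:1, hate:1, house:1, might:1
Words with frequency 2: bread, young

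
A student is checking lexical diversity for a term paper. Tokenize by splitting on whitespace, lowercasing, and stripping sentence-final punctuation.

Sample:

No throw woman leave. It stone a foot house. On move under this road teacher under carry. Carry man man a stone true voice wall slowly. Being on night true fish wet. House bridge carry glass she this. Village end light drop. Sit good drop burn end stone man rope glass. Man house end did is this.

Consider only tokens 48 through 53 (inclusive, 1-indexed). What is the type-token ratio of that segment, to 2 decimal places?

Segment tokens 48–53: stone, man, rope, glass, man, house
Segment N = 6, segment V = 5.
TTR = 5 / 6 = 0.83

0.83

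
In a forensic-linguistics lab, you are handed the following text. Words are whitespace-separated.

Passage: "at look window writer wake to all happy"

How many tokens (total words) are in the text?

8

Tokens: at, look, window, writer, wake, to, all, happy
N = 8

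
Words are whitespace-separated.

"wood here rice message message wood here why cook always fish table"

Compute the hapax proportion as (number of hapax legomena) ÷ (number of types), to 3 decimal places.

Frequencies: wood:2, here:2, message:2, rice:1, why:1, cook:1, always:1, fish:1, table:1
Hapax count = 6; type count = 9.
Ratio = 6 / 9 = 0.667

0.667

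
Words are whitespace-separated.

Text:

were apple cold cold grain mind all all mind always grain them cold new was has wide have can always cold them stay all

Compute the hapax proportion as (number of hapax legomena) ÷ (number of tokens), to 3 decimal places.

0.375

Frequencies: cold:4, all:3, grain:2, mind:2, always:2, them:2, were:1, apple:1, new:1, was:1, has:1, wide:1, have:1, can:1, stay:1
Hapax count = 9; token count = 24.
Ratio = 9 / 24 = 0.375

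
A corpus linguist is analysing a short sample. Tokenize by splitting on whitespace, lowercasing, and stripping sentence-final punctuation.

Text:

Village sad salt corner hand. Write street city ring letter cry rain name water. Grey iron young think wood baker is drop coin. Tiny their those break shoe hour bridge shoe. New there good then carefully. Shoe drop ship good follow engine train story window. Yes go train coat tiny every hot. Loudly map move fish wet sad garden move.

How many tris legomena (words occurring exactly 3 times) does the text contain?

1

Frequencies: shoe:3, sad:2, drop:2, tiny:2, good:2, train:2, move:2, village:1, salt:1, corner:1, hand:1, write:1, street:1, city:1, ring:1, letter:1, cry:1, rain:1, name:1, water:1, … (32 more, each freq 1)
Words with frequency 3: shoe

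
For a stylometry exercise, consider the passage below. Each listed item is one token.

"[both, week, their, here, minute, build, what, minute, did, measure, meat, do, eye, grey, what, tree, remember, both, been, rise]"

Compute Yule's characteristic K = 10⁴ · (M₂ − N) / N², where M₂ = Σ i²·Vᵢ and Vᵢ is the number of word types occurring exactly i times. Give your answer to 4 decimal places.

150.0000

Frequencies: both:2, minute:2, what:2, week:1, their:1, here:1, build:1, did:1, measure:1, meat:1, do:1, eye:1, grey:1, tree:1, remember:1, been:1, rise:1
N = 20. Frequency spectrum: V_1=14, V_2=3
M₂ = 1²·14 + 2²·3 = 26
K = 10000 × (26 − 20) / 20² = 150.0000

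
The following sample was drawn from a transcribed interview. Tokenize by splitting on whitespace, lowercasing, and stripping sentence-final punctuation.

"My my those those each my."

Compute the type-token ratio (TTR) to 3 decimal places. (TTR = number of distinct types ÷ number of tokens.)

0.500

N = 6 tokens, V = 3 types.
TTR = V / N = 3 / 6 = 0.500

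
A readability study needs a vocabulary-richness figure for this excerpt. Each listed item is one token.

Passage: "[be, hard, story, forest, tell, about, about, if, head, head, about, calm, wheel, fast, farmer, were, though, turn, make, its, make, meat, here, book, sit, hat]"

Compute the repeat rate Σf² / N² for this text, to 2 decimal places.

Frequencies: about:3, head:2, make:2, be:1, hard:1, story:1, forest:1, tell:1, if:1, calm:1, wheel:1, fast:1, farmer:1, were:1, though:1, turn:1, its:1, meat:1, here:1, book:1, … (2 more, each freq 1)
Σf² = 36; N² = 676
Repeat rate = 36 / 676 = 0.05

0.05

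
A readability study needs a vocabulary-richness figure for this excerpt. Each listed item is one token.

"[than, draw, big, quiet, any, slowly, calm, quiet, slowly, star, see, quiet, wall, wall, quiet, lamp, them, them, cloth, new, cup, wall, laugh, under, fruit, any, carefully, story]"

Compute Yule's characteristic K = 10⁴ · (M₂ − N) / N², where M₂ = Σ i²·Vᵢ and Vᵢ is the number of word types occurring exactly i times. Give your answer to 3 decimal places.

306.122

Frequencies: quiet:4, wall:3, any:2, slowly:2, them:2, than:1, draw:1, big:1, calm:1, star:1, see:1, lamp:1, cloth:1, new:1, cup:1, laugh:1, under:1, fruit:1, carefully:1, story:1
N = 28. Frequency spectrum: V_1=15, V_2=3, V_3=1, V_4=1
M₂ = 1²·15 + 2²·3 + 3²·1 + 4²·1 = 52
K = 10000 × (52 − 28) / 28² = 306.122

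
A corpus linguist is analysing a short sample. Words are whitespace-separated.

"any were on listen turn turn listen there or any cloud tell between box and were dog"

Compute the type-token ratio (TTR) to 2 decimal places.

0.76

N = 17 tokens, V = 13 types.
TTR = V / N = 13 / 17 = 0.76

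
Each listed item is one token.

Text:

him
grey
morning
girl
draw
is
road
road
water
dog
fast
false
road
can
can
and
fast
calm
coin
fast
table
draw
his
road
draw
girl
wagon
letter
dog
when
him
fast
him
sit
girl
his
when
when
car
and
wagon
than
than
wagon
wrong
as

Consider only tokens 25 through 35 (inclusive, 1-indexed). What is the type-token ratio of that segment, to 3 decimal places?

Segment tokens 25–35: draw, girl, wagon, letter, dog, when, him, fast, him, sit, girl
Segment N = 11, segment V = 9.
TTR = 9 / 11 = 0.818

0.818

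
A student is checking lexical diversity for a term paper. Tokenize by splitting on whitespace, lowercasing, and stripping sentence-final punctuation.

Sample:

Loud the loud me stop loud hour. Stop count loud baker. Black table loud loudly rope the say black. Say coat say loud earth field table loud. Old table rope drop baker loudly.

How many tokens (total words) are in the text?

Tokens: loud, the, loud, me, stop, loud, hour, stop, count, loud, baker, black, table, loud, loudly, rope, the, say, black, say, coat, say, loud, earth, field, table, loud, old, table, rope, drop, baker, loudly
N = 33

33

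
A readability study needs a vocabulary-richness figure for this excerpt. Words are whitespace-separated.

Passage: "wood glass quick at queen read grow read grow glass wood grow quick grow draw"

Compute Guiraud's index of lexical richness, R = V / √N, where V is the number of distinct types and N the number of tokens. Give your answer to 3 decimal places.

2.066

N = 15, V = 8.
√N = 3.872983
R = 8 / 3.872983 = 2.066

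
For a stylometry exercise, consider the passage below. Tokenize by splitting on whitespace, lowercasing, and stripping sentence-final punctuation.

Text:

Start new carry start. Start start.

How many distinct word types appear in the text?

Distinct types: {carry, new, start}
V = 3

3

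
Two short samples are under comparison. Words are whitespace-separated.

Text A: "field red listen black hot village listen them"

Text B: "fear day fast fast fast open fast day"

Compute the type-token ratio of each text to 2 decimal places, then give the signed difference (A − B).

0.38

TTR(A) = 7/8 = 0.88
TTR(B) = 4/8 = 0.50
Difference = 0.88 − 0.50 = 0.38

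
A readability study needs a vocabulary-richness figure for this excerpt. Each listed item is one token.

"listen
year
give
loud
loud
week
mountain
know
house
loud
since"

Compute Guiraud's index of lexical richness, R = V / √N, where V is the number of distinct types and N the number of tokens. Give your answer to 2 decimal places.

2.71

N = 11, V = 9.
√N = 3.316625
R = 9 / 3.316625 = 2.71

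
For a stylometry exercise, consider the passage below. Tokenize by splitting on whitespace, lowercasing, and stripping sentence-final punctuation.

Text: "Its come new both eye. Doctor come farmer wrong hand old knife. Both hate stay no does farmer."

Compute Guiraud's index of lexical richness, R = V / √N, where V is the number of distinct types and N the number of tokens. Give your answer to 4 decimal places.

3.5355

N = 18, V = 15.
√N = 4.242641
R = 15 / 4.242641 = 3.5355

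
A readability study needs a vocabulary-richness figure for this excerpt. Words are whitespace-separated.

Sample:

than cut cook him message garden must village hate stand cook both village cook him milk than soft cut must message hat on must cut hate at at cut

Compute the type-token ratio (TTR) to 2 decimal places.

N = 29 tokens, V = 16 types.
TTR = V / N = 16 / 29 = 0.55

0.55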